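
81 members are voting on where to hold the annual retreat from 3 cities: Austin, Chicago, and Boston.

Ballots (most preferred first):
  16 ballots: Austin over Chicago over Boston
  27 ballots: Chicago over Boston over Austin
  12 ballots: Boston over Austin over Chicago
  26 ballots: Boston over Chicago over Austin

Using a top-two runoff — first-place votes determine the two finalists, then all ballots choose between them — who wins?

Round 1 first-place votes: Austin 16, Chicago 27, Boston 38. Boston and Chicago advance.
Runoff: Boston is ranked above Chicago on 38 ballots, Chicago above Boston on 43.

Chicago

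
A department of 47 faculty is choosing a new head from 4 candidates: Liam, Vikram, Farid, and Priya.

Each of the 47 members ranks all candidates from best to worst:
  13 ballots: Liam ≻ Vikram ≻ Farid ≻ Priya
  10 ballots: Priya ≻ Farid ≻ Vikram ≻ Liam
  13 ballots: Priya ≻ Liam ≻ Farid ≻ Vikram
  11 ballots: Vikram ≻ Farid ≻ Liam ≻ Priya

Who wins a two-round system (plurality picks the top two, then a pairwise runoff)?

Round 1 first-place votes: Liam 13, Vikram 11, Farid 0, Priya 23. Priya and Liam advance.
Runoff: Priya is ranked above Liam on 23 ballots, Liam above Priya on 24.

Liam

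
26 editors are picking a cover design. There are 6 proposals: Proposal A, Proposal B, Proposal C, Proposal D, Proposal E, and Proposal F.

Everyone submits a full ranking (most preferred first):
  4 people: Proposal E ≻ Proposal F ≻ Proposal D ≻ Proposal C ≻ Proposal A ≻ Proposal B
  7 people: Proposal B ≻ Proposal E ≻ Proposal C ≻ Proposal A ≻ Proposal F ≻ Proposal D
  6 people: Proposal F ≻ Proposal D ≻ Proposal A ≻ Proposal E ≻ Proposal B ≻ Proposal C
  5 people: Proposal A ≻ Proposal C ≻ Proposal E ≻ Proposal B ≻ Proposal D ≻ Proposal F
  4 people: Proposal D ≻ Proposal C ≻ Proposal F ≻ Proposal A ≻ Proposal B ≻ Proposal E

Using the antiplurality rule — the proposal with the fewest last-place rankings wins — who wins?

Proposal A

Last-place votes: Proposal A 0, Proposal B 4, Proposal C 6, Proposal D 7, Proposal E 4, Proposal F 5.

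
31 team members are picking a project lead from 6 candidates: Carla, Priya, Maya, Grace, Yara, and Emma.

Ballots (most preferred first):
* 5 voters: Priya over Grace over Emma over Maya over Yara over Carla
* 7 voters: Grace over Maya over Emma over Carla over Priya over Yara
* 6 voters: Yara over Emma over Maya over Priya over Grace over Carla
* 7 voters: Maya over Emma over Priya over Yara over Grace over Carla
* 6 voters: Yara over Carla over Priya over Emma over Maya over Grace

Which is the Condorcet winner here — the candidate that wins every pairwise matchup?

Emma

Emma vs Carla: 25–6
Emma vs Priya: 20–11
Emma vs Maya: 17–14
Emma vs Grace: 19–12
Emma vs Yara: 19–12
Emma beats every other candidate.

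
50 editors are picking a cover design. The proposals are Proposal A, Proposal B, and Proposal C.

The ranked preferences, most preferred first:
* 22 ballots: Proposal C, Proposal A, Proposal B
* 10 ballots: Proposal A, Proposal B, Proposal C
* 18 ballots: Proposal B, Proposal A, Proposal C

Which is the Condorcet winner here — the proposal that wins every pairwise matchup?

Proposal A

Proposal A vs Proposal B: 32–18
Proposal A vs Proposal C: 28–22
Proposal A beats every other proposal.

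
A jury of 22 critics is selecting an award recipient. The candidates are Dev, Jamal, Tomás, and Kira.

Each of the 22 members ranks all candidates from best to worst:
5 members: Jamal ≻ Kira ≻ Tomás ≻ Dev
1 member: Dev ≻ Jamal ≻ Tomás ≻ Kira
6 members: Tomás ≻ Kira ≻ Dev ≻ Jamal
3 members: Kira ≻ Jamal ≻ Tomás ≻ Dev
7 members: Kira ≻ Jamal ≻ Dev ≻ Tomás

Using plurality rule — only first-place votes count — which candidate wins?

First-place votes: Dev 1, Jamal 5, Tomás 6, Kira 10.

Kira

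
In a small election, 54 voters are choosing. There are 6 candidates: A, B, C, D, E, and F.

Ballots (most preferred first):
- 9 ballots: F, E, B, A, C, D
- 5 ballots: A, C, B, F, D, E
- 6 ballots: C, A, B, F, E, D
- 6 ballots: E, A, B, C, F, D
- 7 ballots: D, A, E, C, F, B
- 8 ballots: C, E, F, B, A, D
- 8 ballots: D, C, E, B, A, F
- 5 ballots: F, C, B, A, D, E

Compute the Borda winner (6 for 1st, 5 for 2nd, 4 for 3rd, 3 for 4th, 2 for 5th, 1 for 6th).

C

A: 9×3 + 5×6 + 6×5 + 6×5 + 7×5 + 8×2 + 8×2 + 5×3 = 199
B: 9×4 + 5×4 + 6×4 + 6×4 + 7×1 + 8×3 + 8×3 + 5×4 = 179
C: 9×2 + 5×5 + 6×6 + 6×3 + 7×3 + 8×6 + 8×5 + 5×5 = 231
D: 9×1 + 5×2 + 6×1 + 6×1 + 7×6 + 8×1 + 8×6 + 5×2 = 139
E: 9×5 + 5×1 + 6×2 + 6×6 + 7×4 + 8×5 + 8×4 + 5×1 = 203
F: 9×6 + 5×3 + 6×3 + 6×2 + 7×2 + 8×4 + 8×1 + 5×6 = 183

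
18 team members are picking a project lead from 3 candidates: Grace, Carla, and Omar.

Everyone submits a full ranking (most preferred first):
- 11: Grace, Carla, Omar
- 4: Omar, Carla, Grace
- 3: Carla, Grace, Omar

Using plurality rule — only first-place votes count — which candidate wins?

Grace

First-place votes: Grace 11, Carla 3, Omar 4.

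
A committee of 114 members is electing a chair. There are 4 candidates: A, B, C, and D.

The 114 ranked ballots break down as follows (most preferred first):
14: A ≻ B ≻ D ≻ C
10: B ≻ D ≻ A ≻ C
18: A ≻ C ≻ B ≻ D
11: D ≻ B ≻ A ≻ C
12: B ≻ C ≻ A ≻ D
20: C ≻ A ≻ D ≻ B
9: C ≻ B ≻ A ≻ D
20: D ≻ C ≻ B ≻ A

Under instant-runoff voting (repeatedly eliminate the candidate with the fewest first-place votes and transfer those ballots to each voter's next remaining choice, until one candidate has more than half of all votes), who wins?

Round 1: A 32, B 22, C 29, D 31. B eliminated.
Round 2: A 32, C 41, D 41. A eliminated.
Round 3: C 59, D 55. C has a majority (≥58).

C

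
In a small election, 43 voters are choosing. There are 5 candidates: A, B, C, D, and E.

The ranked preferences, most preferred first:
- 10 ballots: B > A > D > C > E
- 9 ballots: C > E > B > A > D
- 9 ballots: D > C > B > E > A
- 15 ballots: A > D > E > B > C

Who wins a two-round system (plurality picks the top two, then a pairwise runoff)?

Round 1 first-place votes: A 15, B 10, C 9, D 9, E 0. A and B advance.
Runoff: A is ranked above B on 15 ballots, B above A on 28.

B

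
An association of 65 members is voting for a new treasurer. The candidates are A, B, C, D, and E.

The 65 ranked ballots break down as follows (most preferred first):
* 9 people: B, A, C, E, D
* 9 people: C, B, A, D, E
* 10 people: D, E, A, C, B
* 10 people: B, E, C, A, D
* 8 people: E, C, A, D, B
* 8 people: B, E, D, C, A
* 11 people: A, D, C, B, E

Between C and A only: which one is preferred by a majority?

C is ranked above A on 35 ballots; A above C on 30.

C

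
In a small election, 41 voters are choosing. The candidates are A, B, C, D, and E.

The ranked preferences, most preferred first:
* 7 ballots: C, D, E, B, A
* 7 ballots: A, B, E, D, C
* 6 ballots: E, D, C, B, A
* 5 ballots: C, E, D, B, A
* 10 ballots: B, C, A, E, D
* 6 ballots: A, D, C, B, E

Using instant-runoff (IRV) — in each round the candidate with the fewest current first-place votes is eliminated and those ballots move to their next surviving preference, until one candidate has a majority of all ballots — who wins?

C

Round 1: A 13, B 10, C 12, D 0, E 6. D eliminated.
Round 2: A 13, B 10, C 12, E 6. E eliminated.
Round 3: A 13, B 10, C 18. B eliminated.
Round 4: A 13, C 28. C has a majority (≥21).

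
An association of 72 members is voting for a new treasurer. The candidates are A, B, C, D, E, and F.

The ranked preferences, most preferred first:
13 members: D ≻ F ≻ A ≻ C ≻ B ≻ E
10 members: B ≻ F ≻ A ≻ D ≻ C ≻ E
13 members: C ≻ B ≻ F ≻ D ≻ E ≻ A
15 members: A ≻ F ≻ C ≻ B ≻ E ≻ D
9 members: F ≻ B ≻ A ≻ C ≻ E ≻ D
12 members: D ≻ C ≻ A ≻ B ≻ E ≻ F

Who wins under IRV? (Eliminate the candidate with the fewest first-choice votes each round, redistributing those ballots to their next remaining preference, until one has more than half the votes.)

Round 1: A 15, B 10, C 13, D 25, E 0, F 9. E eliminated.
Round 2: A 15, B 10, C 13, D 25, F 9. F eliminated.
Round 3: A 15, B 19, C 13, D 25. C eliminated.
Round 4: A 15, B 32, D 25. A eliminated.
Round 5: B 47, D 25. B has a majority (≥37).

B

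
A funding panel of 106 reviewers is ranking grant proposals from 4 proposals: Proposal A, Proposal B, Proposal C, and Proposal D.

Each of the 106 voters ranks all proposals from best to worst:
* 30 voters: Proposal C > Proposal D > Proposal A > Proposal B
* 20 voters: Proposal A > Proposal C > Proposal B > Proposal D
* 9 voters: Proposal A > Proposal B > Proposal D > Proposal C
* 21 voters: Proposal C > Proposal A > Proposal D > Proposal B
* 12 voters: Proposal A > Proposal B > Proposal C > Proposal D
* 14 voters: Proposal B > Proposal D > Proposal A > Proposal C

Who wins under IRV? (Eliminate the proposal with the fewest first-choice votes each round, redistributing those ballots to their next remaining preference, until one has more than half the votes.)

Proposal A

Round 1: Proposal A 41, Proposal B 14, Proposal C 51, Proposal D 0. Proposal D eliminated.
Round 2: Proposal A 41, Proposal B 14, Proposal C 51. Proposal B eliminated.
Round 3: Proposal A 55, Proposal C 51. Proposal A has a majority (≥54).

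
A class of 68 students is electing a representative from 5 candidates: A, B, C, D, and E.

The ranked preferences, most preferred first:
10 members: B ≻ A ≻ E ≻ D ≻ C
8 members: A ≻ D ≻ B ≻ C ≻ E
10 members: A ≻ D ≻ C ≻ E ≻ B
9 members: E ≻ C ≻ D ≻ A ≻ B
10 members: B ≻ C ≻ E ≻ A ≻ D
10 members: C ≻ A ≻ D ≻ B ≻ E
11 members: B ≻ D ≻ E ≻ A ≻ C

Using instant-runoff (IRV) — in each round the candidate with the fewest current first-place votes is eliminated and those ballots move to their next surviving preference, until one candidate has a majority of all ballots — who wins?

B

Round 1: A 18, B 31, C 10, D 0, E 9. D eliminated.
Round 2: A 18, B 31, C 10, E 9. E eliminated.
Round 3: A 18, B 31, C 19. A eliminated.
Round 4: B 39, C 29. B has a majority (≥35).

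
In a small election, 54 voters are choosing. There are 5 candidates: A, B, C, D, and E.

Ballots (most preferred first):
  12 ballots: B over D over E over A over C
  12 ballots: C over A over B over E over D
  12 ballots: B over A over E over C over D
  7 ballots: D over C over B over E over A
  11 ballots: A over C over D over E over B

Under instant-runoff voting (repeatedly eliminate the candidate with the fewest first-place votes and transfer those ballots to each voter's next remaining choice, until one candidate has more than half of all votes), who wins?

C

Round 1: A 11, B 24, C 12, D 7, E 0. E eliminated.
Round 2: A 11, B 24, C 12, D 7. D eliminated.
Round 3: A 11, B 24, C 19. A eliminated.
Round 4: B 24, C 30. C has a majority (≥28).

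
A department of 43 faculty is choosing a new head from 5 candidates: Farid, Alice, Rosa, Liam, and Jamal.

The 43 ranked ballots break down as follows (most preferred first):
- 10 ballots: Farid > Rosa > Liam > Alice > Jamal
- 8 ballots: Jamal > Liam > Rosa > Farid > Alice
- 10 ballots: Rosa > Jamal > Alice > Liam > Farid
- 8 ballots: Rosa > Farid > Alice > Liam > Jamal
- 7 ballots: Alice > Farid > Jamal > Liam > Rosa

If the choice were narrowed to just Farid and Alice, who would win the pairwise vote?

Farid is ranked above Alice on 26 ballots; Alice above Farid on 17.

Farid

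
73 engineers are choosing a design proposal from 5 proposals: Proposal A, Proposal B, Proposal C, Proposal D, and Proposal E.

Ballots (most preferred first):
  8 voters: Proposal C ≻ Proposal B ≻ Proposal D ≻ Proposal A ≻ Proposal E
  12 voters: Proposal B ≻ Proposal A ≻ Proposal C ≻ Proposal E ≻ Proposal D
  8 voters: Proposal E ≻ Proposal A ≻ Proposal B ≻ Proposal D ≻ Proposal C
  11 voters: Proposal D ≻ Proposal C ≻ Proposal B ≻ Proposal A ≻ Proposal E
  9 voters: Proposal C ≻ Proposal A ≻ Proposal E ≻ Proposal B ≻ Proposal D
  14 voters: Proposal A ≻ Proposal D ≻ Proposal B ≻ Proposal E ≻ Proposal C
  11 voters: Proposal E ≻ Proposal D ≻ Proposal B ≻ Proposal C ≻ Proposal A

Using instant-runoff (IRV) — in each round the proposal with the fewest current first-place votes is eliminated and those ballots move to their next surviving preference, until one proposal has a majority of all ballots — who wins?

Round 1: Proposal A 14, Proposal B 12, Proposal C 17, Proposal D 11, Proposal E 19. Proposal D eliminated.
Round 2: Proposal A 14, Proposal B 12, Proposal C 28, Proposal E 19. Proposal B eliminated.
Round 3: Proposal A 26, Proposal C 28, Proposal E 19. Proposal E eliminated.
Round 4: Proposal A 34, Proposal C 39. Proposal C has a majority (≥37).

Proposal C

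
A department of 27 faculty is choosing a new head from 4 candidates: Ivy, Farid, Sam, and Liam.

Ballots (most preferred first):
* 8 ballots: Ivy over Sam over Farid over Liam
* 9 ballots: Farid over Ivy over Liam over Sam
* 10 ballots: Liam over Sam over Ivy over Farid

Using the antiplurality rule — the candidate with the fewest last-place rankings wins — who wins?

Ivy

Last-place votes: Ivy 0, Farid 10, Sam 9, Liam 8.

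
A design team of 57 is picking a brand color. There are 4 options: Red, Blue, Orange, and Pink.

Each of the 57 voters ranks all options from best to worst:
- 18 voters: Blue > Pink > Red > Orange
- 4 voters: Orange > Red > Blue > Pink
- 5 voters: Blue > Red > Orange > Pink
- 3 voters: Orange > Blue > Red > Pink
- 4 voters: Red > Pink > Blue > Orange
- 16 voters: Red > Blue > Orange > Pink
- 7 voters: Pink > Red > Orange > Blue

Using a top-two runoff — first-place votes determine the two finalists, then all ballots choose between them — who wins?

Red

Round 1 first-place votes: Red 20, Blue 23, Orange 7, Pink 7. Blue and Red advance.
Runoff: Blue is ranked above Red on 26 ballots, Red above Blue on 31.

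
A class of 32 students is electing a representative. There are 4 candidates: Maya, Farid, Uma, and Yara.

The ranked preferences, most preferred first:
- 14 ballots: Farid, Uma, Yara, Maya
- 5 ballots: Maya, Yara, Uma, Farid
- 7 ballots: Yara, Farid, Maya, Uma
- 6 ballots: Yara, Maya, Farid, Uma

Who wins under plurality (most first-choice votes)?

First-place votes: Maya 5, Farid 14, Uma 0, Yara 13.

Farid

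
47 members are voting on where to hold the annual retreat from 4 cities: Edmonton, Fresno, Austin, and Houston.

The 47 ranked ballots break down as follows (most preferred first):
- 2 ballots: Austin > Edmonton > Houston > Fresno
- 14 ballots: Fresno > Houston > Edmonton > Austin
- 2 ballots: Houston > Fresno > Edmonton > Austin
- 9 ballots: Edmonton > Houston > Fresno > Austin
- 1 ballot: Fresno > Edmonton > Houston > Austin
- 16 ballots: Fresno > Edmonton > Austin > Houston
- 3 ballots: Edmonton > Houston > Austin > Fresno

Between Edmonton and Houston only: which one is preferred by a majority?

Edmonton is ranked above Houston on 31 ballots; Houston above Edmonton on 16.

Edmonton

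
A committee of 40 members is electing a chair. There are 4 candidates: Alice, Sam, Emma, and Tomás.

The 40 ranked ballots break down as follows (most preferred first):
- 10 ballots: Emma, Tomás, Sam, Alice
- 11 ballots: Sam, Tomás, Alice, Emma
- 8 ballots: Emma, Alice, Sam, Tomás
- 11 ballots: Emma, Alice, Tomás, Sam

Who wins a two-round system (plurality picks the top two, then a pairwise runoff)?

Round 1 first-place votes: Alice 0, Sam 11, Emma 29, Tomás 0. Emma and Sam advance.
Runoff: Emma is ranked above Sam on 29 ballots, Sam above Emma on 11.

Emma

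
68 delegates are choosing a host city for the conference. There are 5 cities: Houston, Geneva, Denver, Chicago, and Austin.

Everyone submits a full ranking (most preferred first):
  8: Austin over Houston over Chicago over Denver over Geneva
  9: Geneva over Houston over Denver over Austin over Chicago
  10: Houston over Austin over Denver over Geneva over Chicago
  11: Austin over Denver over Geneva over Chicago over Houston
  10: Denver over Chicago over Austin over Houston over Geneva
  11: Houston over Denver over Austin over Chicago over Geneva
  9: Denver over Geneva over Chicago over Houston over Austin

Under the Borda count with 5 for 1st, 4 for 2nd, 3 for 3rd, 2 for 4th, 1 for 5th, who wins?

Denver

Houston: 8×4 + 9×4 + 10×5 + 11×1 + 10×2 + 11×5 + 9×2 = 222
Geneva: 8×1 + 9×5 + 10×2 + 11×3 + 10×1 + 11×1 + 9×4 = 163
Denver: 8×2 + 9×3 + 10×3 + 11×4 + 10×5 + 11×4 + 9×5 = 256
Chicago: 8×3 + 9×1 + 10×1 + 11×2 + 10×4 + 11×2 + 9×3 = 154
Austin: 8×5 + 9×2 + 10×4 + 11×5 + 10×3 + 11×3 + 9×1 = 225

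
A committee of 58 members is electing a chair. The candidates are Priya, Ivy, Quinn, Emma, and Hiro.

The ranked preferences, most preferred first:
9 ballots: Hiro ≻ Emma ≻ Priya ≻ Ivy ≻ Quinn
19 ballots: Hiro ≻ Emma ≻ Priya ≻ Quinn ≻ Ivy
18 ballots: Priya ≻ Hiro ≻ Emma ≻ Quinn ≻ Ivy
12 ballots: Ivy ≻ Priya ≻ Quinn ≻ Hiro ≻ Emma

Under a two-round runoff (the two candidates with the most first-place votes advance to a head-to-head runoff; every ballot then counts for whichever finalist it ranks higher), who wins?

Round 1 first-place votes: Priya 18, Ivy 12, Quinn 0, Emma 0, Hiro 28. Hiro and Priya advance.
Runoff: Hiro is ranked above Priya on 28 ballots, Priya above Hiro on 30.

Priya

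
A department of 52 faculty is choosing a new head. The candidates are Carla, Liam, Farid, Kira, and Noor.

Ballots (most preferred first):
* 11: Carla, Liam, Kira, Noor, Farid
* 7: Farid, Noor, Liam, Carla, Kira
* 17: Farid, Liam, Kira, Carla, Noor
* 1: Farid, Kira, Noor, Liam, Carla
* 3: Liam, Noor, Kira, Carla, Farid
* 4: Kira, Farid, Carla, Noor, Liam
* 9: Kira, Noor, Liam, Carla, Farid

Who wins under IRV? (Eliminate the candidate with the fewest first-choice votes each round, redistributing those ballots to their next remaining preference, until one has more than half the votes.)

Kira

Round 1: Carla 11, Liam 3, Farid 25, Kira 13, Noor 0. Noor eliminated.
Round 2: Carla 11, Liam 3, Farid 25, Kira 13. Liam eliminated.
Round 3: Carla 11, Farid 25, Kira 16. Carla eliminated.
Round 4: Farid 25, Kira 27. Kira has a majority (≥27).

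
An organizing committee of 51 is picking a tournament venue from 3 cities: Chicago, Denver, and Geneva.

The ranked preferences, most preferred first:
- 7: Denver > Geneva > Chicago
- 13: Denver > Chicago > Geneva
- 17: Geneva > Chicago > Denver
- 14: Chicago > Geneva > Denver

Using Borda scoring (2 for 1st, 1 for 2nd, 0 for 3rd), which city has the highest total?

Chicago: 7×0 + 13×1 + 17×1 + 14×2 = 58
Denver: 7×2 + 13×2 + 17×0 + 14×0 = 40
Geneva: 7×1 + 13×0 + 17×2 + 14×1 = 55

Chicago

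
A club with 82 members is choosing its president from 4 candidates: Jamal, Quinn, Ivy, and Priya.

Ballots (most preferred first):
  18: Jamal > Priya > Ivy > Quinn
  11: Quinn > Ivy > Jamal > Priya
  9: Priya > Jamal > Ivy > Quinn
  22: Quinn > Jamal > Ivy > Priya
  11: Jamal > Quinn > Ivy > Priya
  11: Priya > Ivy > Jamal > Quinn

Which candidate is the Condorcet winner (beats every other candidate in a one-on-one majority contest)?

Jamal vs Quinn: 49–33
Jamal vs Ivy: 60–22
Jamal vs Priya: 62–20
Jamal beats every other candidate.

Jamal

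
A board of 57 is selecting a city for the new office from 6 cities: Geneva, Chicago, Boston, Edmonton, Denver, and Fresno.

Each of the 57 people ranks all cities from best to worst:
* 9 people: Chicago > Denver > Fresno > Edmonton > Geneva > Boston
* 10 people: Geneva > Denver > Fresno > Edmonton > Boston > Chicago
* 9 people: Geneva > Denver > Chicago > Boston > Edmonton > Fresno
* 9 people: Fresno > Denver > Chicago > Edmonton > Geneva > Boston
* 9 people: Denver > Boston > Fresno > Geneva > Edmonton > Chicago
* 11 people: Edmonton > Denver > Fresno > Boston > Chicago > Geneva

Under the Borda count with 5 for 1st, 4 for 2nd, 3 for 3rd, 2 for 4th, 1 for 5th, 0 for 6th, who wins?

Denver

Geneva: 9×1 + 10×5 + 9×5 + 9×1 + 9×2 + 11×0 = 131
Chicago: 9×5 + 10×0 + 9×3 + 9×3 + 9×0 + 11×1 = 110
Boston: 9×0 + 10×1 + 9×2 + 9×0 + 9×4 + 11×2 = 86
Edmonton: 9×2 + 10×2 + 9×1 + 9×2 + 9×1 + 11×5 = 129
Denver: 9×4 + 10×4 + 9×4 + 9×4 + 9×5 + 11×4 = 237
Fresno: 9×3 + 10×3 + 9×0 + 9×5 + 9×3 + 11×3 = 162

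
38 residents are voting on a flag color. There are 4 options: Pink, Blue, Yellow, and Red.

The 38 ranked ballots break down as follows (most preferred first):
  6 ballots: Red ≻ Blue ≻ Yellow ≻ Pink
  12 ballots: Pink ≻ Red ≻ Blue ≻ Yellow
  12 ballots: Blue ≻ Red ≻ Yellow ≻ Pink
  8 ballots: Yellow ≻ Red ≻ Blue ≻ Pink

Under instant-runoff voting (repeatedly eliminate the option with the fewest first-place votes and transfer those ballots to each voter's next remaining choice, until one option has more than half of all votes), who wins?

Round 1: Pink 12, Blue 12, Yellow 8, Red 6. Red eliminated.
Round 2: Pink 12, Blue 18, Yellow 8. Yellow eliminated.
Round 3: Pink 12, Blue 26. Blue has a majority (≥20).

Blue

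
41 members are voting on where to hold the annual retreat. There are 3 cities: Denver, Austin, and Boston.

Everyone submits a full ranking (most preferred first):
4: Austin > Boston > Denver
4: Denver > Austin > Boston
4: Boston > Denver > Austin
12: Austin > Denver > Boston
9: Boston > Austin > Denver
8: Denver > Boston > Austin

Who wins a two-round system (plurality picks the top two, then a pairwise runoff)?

Boston

Round 1 first-place votes: Denver 12, Austin 16, Boston 13. Austin and Boston advance.
Runoff: Austin is ranked above Boston on 20 ballots, Boston above Austin on 21.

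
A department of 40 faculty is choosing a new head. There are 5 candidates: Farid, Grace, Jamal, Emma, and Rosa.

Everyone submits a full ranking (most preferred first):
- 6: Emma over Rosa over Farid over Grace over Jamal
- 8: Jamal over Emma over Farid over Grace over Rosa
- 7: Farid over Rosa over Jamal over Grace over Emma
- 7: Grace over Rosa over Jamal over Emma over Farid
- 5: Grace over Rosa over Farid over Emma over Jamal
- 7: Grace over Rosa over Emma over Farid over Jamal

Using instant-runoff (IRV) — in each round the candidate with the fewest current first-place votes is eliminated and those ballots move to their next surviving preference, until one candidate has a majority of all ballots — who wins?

Round 1: Farid 7, Grace 19, Jamal 8, Emma 6, Rosa 0. Rosa eliminated.
Round 2: Farid 7, Grace 19, Jamal 8, Emma 6. Emma eliminated.
Round 3: Farid 13, Grace 19, Jamal 8. Jamal eliminated.
Round 4: Farid 21, Grace 19. Farid has a majority (≥21).

Farid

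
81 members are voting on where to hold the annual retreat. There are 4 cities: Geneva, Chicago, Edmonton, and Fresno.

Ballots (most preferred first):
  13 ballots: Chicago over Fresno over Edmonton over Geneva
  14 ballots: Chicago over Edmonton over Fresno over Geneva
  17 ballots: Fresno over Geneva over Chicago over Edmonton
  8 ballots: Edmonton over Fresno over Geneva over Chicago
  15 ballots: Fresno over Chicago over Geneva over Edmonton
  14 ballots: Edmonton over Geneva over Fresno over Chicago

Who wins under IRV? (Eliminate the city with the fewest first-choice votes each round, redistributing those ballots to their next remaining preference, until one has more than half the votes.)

Fresno

Round 1: Geneva 0, Chicago 27, Edmonton 22, Fresno 32. Geneva eliminated.
Round 2: Chicago 27, Edmonton 22, Fresno 32. Edmonton eliminated.
Round 3: Chicago 27, Fresno 54. Fresno has a majority (≥41).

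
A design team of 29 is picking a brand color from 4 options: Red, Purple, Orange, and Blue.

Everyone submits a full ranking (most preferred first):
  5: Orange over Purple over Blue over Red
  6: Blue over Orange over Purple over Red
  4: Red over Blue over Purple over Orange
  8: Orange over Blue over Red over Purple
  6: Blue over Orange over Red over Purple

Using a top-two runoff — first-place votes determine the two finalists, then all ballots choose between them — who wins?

Round 1 first-place votes: Red 4, Purple 0, Orange 13, Blue 12. Orange and Blue advance.
Runoff: Orange is ranked above Blue on 13 ballots, Blue above Orange on 16.

Blue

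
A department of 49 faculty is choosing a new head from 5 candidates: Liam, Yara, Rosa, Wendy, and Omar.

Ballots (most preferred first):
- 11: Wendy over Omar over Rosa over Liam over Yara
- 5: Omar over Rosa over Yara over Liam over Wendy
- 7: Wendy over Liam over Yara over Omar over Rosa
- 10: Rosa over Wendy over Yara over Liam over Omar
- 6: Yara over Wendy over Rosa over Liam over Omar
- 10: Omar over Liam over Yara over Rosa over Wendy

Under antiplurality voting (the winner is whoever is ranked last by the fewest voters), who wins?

Liam

Last-place votes: Liam 0, Yara 11, Rosa 7, Wendy 15, Omar 16.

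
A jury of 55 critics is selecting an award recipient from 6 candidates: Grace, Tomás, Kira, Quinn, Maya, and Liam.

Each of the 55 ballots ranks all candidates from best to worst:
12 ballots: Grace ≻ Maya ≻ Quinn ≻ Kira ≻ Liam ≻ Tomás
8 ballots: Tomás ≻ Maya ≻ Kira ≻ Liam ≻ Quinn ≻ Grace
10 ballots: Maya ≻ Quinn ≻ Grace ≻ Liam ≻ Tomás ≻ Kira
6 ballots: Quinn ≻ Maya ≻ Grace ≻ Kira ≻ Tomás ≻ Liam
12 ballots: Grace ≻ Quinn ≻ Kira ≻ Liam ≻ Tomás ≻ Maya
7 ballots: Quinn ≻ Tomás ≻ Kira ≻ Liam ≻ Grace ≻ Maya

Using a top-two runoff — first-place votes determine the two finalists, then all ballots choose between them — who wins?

Quinn

Round 1 first-place votes: Grace 24, Tomás 8, Kira 0, Quinn 13, Maya 10, Liam 0. Grace and Quinn advance.
Runoff: Grace is ranked above Quinn on 24 ballots, Quinn above Grace on 31.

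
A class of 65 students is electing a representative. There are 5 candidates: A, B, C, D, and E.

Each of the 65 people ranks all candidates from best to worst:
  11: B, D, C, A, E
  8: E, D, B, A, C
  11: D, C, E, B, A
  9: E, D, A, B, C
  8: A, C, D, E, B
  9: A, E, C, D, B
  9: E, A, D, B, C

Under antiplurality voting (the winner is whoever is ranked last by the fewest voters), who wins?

D

Last-place votes: A 11, B 17, C 26, D 0, E 11.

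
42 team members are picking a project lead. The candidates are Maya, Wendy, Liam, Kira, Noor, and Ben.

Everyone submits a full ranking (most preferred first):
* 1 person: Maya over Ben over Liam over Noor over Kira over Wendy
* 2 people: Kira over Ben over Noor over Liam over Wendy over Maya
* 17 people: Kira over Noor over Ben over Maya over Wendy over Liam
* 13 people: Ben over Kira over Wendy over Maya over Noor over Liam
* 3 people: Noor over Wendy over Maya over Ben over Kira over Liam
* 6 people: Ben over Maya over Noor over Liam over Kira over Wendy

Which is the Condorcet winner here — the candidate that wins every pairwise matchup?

Ben

Ben vs Maya: 38–4
Ben vs Wendy: 39–3
Ben vs Liam: 42–0
Ben vs Kira: 23–19
Ben vs Noor: 22–20
Ben beats every other candidate.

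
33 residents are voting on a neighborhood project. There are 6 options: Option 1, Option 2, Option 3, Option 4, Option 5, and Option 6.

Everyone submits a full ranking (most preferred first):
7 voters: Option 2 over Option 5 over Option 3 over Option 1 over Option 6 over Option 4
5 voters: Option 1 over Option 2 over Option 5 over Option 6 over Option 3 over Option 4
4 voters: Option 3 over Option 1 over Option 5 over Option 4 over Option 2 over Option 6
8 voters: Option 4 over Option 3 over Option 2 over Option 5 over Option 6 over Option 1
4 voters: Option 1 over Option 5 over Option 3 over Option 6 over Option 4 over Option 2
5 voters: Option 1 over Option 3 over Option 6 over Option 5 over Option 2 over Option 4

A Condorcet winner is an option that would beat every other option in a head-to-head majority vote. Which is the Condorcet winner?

Option 3 vs Option 1: 19–14
Option 3 vs Option 2: 21–12
Option 3 vs Option 4: 25–8
Option 3 vs Option 5: 17–16
Option 3 vs Option 6: 28–5
Option 3 beats every other option.

Option 3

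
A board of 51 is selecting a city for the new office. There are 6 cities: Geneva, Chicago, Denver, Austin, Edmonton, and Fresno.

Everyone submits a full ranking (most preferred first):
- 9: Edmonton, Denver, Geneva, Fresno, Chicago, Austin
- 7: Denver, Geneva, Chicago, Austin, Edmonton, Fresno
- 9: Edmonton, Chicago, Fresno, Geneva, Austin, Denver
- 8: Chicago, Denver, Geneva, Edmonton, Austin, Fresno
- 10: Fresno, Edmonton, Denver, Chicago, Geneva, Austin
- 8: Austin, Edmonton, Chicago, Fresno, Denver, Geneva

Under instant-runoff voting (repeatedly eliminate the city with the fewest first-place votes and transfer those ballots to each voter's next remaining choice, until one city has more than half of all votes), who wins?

Edmonton

Round 1: Geneva 0, Chicago 8, Denver 7, Austin 8, Edmonton 18, Fresno 10. Geneva eliminated.
Round 2: Chicago 8, Denver 7, Austin 8, Edmonton 18, Fresno 10. Denver eliminated.
Round 3: Chicago 15, Austin 8, Edmonton 18, Fresno 10. Austin eliminated.
Round 4: Chicago 15, Edmonton 26, Fresno 10. Edmonton has a majority (≥26).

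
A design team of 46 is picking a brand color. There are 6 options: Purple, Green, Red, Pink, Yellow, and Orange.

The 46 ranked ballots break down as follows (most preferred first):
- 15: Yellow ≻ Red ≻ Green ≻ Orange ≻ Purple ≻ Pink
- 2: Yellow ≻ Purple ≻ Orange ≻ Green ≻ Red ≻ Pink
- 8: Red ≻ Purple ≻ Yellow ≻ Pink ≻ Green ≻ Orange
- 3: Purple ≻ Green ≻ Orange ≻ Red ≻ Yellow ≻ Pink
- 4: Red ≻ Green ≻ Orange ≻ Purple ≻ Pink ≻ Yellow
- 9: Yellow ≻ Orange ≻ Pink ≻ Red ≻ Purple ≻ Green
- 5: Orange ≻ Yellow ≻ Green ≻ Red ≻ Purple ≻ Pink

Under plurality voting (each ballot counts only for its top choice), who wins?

First-place votes: Purple 3, Green 0, Red 12, Pink 0, Yellow 26, Orange 5.

Yellow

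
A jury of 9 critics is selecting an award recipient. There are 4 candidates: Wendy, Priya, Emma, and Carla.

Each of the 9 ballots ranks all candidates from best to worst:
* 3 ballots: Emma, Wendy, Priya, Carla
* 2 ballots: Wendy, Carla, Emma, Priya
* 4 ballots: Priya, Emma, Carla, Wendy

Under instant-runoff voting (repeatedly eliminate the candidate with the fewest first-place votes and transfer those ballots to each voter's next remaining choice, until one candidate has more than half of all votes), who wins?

Emma

Round 1: Wendy 2, Priya 4, Emma 3, Carla 0. Carla eliminated.
Round 2: Wendy 2, Priya 4, Emma 3. Wendy eliminated.
Round 3: Priya 4, Emma 5. Emma has a majority (≥5).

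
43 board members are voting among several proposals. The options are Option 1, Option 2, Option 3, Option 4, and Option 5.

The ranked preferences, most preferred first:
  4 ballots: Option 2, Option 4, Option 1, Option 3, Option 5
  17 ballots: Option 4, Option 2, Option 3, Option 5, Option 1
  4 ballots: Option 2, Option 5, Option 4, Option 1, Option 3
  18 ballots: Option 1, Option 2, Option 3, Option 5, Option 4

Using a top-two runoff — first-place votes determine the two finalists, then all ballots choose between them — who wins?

Round 1 first-place votes: Option 1 18, Option 2 8, Option 3 0, Option 4 17, Option 5 0. Option 1 and Option 4 advance.
Runoff: Option 1 is ranked above Option 4 on 18 ballots, Option 4 above Option 1 on 25.

Option 4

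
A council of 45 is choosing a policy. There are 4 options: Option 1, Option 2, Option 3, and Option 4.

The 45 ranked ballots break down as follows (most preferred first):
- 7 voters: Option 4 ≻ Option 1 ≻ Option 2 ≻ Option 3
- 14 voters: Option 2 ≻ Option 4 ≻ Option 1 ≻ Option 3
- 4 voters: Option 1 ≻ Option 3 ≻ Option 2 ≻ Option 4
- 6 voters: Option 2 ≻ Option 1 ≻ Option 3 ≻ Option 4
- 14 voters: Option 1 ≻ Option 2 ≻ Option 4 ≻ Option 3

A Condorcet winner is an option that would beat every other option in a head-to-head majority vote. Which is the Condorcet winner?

Option 1

Option 1 vs Option 2: 25–20
Option 1 vs Option 3: 45–0
Option 1 vs Option 4: 24–21
Option 1 beats every other option.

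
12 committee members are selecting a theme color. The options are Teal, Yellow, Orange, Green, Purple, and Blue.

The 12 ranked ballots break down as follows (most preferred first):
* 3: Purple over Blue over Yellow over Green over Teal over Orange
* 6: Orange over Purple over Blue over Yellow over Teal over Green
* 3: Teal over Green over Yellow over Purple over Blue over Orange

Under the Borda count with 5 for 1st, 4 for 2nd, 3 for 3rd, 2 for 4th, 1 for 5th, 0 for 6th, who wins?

Teal: 3×1 + 6×1 + 3×5 = 24
Yellow: 3×3 + 6×2 + 3×3 = 30
Orange: 3×0 + 6×5 + 3×0 = 30
Green: 3×2 + 6×0 + 3×4 = 18
Purple: 3×5 + 6×4 + 3×2 = 45
Blue: 3×4 + 6×3 + 3×1 = 33

Purple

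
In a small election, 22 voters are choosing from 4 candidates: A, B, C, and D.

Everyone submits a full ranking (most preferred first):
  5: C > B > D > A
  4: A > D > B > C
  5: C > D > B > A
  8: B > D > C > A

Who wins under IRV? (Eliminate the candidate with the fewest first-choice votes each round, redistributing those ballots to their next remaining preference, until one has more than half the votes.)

B

Round 1: A 4, B 8, C 10, D 0. D eliminated.
Round 2: A 4, B 8, C 10. A eliminated.
Round 3: B 12, C 10. B has a majority (≥12).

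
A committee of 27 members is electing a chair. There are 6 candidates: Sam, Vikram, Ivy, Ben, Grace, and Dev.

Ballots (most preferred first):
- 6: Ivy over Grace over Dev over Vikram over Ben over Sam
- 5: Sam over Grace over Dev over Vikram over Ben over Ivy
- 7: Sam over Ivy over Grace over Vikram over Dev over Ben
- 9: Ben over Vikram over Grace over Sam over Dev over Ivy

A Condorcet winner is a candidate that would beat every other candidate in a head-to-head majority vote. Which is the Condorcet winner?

Grace vs Sam: 15–12
Grace vs Vikram: 18–9
Grace vs Ivy: 14–13
Grace vs Ben: 18–9
Grace vs Dev: 27–0
Grace beats every other candidate.

Grace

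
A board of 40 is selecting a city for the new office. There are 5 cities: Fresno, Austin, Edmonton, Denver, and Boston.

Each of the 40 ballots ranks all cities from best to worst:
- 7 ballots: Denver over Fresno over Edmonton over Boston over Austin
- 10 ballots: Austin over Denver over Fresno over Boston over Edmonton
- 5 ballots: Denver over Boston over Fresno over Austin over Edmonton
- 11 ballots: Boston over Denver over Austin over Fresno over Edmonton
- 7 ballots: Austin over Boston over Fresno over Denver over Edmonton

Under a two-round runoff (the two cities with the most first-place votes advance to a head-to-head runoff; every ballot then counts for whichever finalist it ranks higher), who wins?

Round 1 first-place votes: Fresno 0, Austin 17, Edmonton 0, Denver 12, Boston 11. Austin and Denver advance.
Runoff: Austin is ranked above Denver on 17 ballots, Denver above Austin on 23.

Denver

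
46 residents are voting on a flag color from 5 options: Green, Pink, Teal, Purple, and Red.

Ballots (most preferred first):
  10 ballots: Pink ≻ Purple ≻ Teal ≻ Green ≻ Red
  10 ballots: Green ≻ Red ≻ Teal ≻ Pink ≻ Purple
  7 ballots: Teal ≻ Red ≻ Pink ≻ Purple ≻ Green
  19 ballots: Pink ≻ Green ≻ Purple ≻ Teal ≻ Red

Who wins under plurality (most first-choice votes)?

First-place votes: Green 10, Pink 29, Teal 7, Purple 0, Red 0.

Pink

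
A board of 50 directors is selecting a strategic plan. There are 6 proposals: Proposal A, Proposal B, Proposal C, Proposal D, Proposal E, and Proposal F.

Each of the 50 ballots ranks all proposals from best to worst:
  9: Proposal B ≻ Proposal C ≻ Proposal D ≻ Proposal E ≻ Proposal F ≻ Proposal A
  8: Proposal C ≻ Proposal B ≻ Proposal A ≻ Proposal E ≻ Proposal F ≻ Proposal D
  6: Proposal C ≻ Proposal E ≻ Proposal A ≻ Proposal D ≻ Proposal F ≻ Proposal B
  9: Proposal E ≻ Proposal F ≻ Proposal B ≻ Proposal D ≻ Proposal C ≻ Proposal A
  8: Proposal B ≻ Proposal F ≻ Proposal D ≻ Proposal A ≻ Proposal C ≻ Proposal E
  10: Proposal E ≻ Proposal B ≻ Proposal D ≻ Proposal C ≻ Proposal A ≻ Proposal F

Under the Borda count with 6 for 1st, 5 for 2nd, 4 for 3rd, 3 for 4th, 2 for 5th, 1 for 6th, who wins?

Proposal B

Proposal A: 9×1 + 8×4 + 6×4 + 9×1 + 8×3 + 10×2 = 118
Proposal B: 9×6 + 8×5 + 6×1 + 9×4 + 8×6 + 10×5 = 234
Proposal C: 9×5 + 8×6 + 6×6 + 9×2 + 8×2 + 10×3 = 193
Proposal D: 9×4 + 8×1 + 6×3 + 9×3 + 8×4 + 10×4 = 161
Proposal E: 9×3 + 8×3 + 6×5 + 9×6 + 8×1 + 10×6 = 203
Proposal F: 9×2 + 8×2 + 6×2 + 9×5 + 8×5 + 10×1 = 141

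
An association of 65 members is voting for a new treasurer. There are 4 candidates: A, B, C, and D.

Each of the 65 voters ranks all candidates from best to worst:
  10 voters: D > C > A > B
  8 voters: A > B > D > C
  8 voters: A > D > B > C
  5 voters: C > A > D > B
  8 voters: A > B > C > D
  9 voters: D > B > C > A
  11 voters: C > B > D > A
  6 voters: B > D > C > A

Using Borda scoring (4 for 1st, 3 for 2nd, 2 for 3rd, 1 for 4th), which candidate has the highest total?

A: 10×2 + 8×4 + 8×4 + 5×3 + 8×4 + 9×1 + 11×1 + 6×1 = 157
B: 10×1 + 8×3 + 8×2 + 5×1 + 8×3 + 9×3 + 11×3 + 6×4 = 163
C: 10×3 + 8×1 + 8×1 + 5×4 + 8×2 + 9×2 + 11×4 + 6×2 = 156
D: 10×4 + 8×2 + 8×3 + 5×2 + 8×1 + 9×4 + 11×2 + 6×3 = 174

D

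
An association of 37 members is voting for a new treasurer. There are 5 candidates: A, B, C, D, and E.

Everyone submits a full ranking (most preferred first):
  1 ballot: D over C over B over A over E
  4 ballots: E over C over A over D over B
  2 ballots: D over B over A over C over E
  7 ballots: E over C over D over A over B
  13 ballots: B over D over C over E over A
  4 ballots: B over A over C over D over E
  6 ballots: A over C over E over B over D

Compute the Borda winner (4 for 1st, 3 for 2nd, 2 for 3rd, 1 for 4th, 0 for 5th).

A: 1×1 + 4×2 + 2×2 + 7×1 + 13×0 + 4×3 + 6×4 = 56
B: 1×2 + 4×0 + 2×3 + 7×0 + 13×4 + 4×4 + 6×1 = 82
C: 1×3 + 4×3 + 2×1 + 7×3 + 13×2 + 4×2 + 6×3 = 90
D: 1×4 + 4×1 + 2×4 + 7×2 + 13×3 + 4×1 + 6×0 = 73
E: 1×0 + 4×4 + 2×0 + 7×4 + 13×1 + 4×0 + 6×2 = 69

C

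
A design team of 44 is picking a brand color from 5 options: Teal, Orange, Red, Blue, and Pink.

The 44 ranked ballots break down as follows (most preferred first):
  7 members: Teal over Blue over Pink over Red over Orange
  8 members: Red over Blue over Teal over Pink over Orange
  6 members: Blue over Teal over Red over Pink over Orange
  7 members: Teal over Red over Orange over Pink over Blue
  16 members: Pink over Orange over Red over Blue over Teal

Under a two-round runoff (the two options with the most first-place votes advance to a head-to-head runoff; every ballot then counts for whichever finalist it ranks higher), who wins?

Round 1 first-place votes: Teal 14, Orange 0, Red 8, Blue 6, Pink 16. Pink and Teal advance.
Runoff: Pink is ranked above Teal on 16 ballots, Teal above Pink on 28.

Teal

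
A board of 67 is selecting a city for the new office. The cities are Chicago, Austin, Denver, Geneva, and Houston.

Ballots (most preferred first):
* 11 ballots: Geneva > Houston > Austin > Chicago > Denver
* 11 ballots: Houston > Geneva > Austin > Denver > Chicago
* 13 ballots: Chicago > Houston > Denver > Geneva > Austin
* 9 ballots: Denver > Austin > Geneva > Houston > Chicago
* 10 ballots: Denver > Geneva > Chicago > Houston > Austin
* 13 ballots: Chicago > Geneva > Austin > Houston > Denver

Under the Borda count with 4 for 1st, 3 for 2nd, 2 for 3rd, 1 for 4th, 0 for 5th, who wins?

Chicago: 11×1 + 11×0 + 13×4 + 9×0 + 10×2 + 13×4 = 135
Austin: 11×2 + 11×2 + 13×0 + 9×3 + 10×0 + 13×2 = 97
Denver: 11×0 + 11×1 + 13×2 + 9×4 + 10×4 + 13×0 = 113
Geneva: 11×4 + 11×3 + 13×1 + 9×2 + 10×3 + 13×3 = 177
Houston: 11×3 + 11×4 + 13×3 + 9×1 + 10×1 + 13×1 = 148

Geneva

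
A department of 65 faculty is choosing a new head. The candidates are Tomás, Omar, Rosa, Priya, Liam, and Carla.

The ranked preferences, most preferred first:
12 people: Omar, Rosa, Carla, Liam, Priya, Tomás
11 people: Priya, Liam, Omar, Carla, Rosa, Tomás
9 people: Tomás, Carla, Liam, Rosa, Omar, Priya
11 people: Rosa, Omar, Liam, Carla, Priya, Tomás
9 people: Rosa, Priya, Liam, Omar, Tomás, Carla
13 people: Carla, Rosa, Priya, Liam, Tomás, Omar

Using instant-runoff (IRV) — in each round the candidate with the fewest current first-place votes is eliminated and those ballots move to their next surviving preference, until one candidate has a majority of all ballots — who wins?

Round 1: Tomás 9, Omar 12, Rosa 20, Priya 11, Liam 0, Carla 13. Liam eliminated.
Round 2: Tomás 9, Omar 12, Rosa 20, Priya 11, Carla 13. Tomás eliminated.
Round 3: Omar 12, Rosa 20, Priya 11, Carla 22. Priya eliminated.
Round 4: Omar 23, Rosa 20, Carla 22. Rosa eliminated.
Round 5: Omar 43, Carla 22. Omar has a majority (≥33).

Omar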